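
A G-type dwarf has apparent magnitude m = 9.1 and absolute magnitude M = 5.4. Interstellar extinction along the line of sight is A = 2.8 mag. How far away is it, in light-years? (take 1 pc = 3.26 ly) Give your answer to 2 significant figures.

m − M = 5 log₁₀(d/10 pc) + A  ⇒  9.1 − (5.4) − 2.8 = 5 log₁₀(d/10)
0.900 = 5 log₁₀(d/10)
log₁₀ d = (m − M − A)/5 + 1 = 1.1800
d = 10^1.1800 = 15.14 pc
= 49.34 ly

d ≈ 49 ly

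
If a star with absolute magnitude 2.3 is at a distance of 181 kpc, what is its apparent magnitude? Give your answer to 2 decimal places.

d = 181 kpc = 181000 pc
m = M + 5 log₁₀ d − 5 = 2.3 + 5·5.2577 − 5 = 23.588

m ≈ 23.59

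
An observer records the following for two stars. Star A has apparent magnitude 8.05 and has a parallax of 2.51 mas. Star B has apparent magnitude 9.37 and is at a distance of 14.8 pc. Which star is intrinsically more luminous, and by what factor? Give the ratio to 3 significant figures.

Star A: p = 2.51 mas = 2.51×10^-3″ → d = 1/p = 398.4 pc
Star A: M = m − 5 log₁₀ d + 5 = 8.05 − 5·2.6003 + 5 = 0.048
Star B: M = m − 5 log₁₀ d + 5 = 9.37 − 5·1.1703 + 5 = 8.519
ΔM = M_A − M_B = 0.048 − (8.519) = -8.470; smaller M is more luminous → Star A.
L ratio = 10^(0.4 |ΔM|) = 10^3.388 = 2444

Star A is more luminous, by a factor of 2440.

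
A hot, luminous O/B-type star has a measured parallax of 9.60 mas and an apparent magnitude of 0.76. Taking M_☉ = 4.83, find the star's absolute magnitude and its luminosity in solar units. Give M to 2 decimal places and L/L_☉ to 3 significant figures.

M ≈ -4.33; L/L_☉ ≈ 4610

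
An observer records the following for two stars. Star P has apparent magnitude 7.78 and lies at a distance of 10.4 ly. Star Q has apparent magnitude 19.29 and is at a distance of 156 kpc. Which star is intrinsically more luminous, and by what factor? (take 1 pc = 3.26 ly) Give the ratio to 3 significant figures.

Star P: d = 10.4 ly / 3.26 = 3.190 pc
Star P: M = m − 5 log₁₀ d + 5 = 7.78 − 5·0.5038 + 5 = 10.261
Star Q: d = 156 kpc = 156000 pc
Star Q: M = m − 5 log₁₀ d + 5 = 19.29 − 5·5.1931 + 5 = -1.676
ΔM = M_P − M_Q = 10.261 − (-1.676) = 11.937; smaller M is more luminous → Star Q.
L ratio = 10^(0.4 |ΔM|) = 10^4.775 = 59510

Star Q is more luminous, by a factor of 59500.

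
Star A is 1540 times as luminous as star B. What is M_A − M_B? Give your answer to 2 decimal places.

M_A − M_B ≈ -7.97

Pogson: ΔM = −2.5 log₁₀(ratio) = −2.5 log₁₀(1540) = −2.5 × 3.1875 = -7.969
Star A is brighter, so it has the smaller magnitude: the difference is negative.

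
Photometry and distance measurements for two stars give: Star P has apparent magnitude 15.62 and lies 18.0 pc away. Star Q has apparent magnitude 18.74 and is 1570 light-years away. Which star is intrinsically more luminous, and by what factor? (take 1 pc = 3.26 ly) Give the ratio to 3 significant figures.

Star P: M = m − 5 log₁₀ d + 5 = 15.62 − 5·1.2553 + 5 = 14.344
Star Q: d = 1570 ly / 3.26 = 481.6 pc
Star Q: M = m − 5 log₁₀ d + 5 = 18.74 − 5·2.6827 + 5 = 10.327
ΔM = M_P − M_Q = 14.344 − (10.327) = 4.017; smaller M is more luminous → Star Q.
L ratio = 10^(0.4 |ΔM|) = 10^1.607 = 40.44

Star Q is more luminous, by a factor of 40.4.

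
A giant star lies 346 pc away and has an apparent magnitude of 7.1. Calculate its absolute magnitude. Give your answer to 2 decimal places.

M ≈ -0.60

5 log₁₀(d/10 pc) = 5 log₁₀(346.0) − 5 = 7.695
M = m − 5 log₁₀(d/10) = 7.1 − 7.695 = -0.595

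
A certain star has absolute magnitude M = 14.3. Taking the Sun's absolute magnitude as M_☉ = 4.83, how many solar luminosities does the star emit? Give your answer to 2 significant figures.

L/L_☉ ≈ 1.6×10^-4

M − M_☉ = 14.3 − 4.83 = 9.470
L/L_☉ = 10^(−0.4 (M − M_☉)) = 10^-3.788 = 1.629×10^-4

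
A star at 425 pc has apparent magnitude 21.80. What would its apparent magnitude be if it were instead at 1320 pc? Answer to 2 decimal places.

m ≈ 24.26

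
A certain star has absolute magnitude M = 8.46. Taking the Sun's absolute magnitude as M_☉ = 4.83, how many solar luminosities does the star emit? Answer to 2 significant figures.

M − M_☉ = 8.46 − 4.83 = 3.630
L/L_☉ = 10^(−0.4 (M − M_☉)) = 10^-1.452 = 0.03532

L/L_☉ ≈ 0.035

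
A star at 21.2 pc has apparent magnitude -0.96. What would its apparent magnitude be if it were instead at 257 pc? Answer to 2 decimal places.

m ≈ 4.46

Flux ∝ 1/d², so Δm = 5 log₁₀(d₂/d₁) = 5 log₁₀(257/21.2) = 5.418
m₂ = m₁ + Δm = -0.96 + (5.418) = 4.458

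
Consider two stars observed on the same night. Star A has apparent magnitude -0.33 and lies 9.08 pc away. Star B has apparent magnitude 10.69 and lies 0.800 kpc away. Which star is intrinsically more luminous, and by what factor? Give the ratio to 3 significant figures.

Star A: M = m − 5 log₁₀ d + 5 = -0.33 − 5·0.9581 + 5 = -0.120
Star B: d = 0.800 kpc = 800.0 pc
Star B: M = m − 5 log₁₀ d + 5 = 10.69 − 5·2.9031 + 5 = 1.175
ΔM = M_A − M_B = -0.120 − (1.175) = -1.295; smaller M is more luminous → Star A.
L ratio = 10^(0.4 |ΔM|) = 10^0.518 = 3.296

Star A is more luminous, by a factor of 3.30.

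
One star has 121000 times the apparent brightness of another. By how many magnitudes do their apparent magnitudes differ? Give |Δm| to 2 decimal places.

Pogson: Δm = −2.5 log₁₀(ratio) = −2.5 log₁₀(121000) = −2.5 × 5.0828 = -12.707

|Δm| ≈ 12.71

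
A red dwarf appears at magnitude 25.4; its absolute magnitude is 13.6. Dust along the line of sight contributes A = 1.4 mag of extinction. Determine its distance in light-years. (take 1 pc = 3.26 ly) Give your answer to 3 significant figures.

d ≈ 3920 ly

m − M = 5 log₁₀(d/10 pc) + A  ⇒  25.4 − (13.6) − 1.4 = 5 log₁₀(d/10)
10.400 = 5 log₁₀(d/10)
log₁₀ d = (m − M − A)/5 + 1 = 3.0800
d = 10^3.0800 = 1202 pc
= 3919 ly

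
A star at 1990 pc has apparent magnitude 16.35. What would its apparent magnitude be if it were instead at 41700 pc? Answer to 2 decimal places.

m ≈ 22.96

Flux ∝ 1/d², so Δm = 5 log₁₀(d₂/d₁) = 5 log₁₀(41700/1990) = 6.606
m₂ = m₁ + Δm = 16.35 + (6.606) = 22.956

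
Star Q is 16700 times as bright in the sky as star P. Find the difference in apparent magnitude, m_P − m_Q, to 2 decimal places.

Pogson: Δm = −2.5 log₁₀(ratio) = −2.5 log₁₀(16700) = −2.5 × 4.2227 = -10.557
Star Q is brighter so has the smaller magnitude: m_P − m_Q is positive.

m_P − m_Q ≈ 10.56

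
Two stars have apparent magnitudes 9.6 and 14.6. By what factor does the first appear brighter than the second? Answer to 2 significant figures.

100

Magnitude difference = -5.0
Flux ratio = 10^(−0.4 Δm) = 10^(−0.4 × -5.0) = 10^2.000 = 100.0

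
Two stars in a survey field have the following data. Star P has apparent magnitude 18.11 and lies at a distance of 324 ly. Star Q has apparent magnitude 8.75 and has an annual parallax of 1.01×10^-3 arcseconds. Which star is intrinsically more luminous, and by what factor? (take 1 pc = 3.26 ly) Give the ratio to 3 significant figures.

Star P: d = 324 ly / 3.26 = 99.39 pc
Star P: M = m − 5 log₁₀ d + 5 = 18.11 − 5·1.9973 + 5 = 13.123
Star Q: d = 1/p = 1/1.01×10^-3″ = 990.1 pc
Star Q: M = m − 5 log₁₀ d + 5 = 8.75 − 5·2.9957 + 5 = -1.228
ΔM = M_P − M_Q = 13.123 − (-1.228) = 14.352; smaller M is more luminous → Star Q.
L ratio = 10^(0.4 |ΔM|) = 10^5.741 = 550400

Star Q is more luminous, by a factor of 550000.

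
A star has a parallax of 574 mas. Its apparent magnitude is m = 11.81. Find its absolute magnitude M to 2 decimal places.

M ≈ 15.60

p = 574 mas = 0.574″ → d = 1/p = 1.742 pc
5 log₁₀(d/10 pc) = 5 log₁₀(1.742) − 5 = -3.795
M = m − 5 log₁₀(d/10) = 11.81 + 3.795 = 15.605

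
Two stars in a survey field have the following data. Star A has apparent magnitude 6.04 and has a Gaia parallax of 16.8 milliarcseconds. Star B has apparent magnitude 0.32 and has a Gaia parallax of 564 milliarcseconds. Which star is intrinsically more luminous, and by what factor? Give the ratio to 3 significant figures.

Star A: p = 16.8 mas = 0.0168″ → d = 1/p = 59.52 pc
Star A: M = m − 5 log₁₀ d + 5 = 6.04 − 5·1.7747 + 5 = 2.167
Star B: p = 564 mas = 0.564″ → d = 1/p = 1.773 pc
Star B: M = m − 5 log₁₀ d + 5 = 0.32 − 5·0.2487 + 5 = 4.076
ΔM = M_A − M_B = 2.167 − (4.076) = -1.910; smaller M is more luminous → Star A.
L ratio = 10^(0.4 |ΔM|) = 10^0.764 = 5.807

Star A is more luminous, by a factor of 5.81.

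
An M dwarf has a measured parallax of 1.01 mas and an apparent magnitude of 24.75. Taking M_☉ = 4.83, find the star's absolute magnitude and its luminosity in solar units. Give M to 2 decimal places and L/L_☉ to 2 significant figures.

M ≈ 14.77; L/L_☉ ≈ 1.1×10^-4

d = 1/p = 1000/1.01 mas = 990.1 pc
M = m − 5 log₁₀ d + 5 = 24.75 − 5·2.9957 + 5 = 14.772
M − M_☉ = 14.772 − 4.83 = 9.942
L/L_☉ = 10^(−0.4 × 9.942) = 1.055×10^-4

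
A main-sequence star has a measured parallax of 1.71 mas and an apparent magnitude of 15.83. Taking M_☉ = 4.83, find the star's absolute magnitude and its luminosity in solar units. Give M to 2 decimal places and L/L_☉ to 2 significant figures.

M ≈ 6.99; L/L_☉ ≈ 0.14

d = 1/p = 1000/1.71 mas = 584.8 pc
M = m − 5 log₁₀ d + 5 = 15.83 − 5·2.7670 + 5 = 6.995
M − M_☉ = 6.995 − 4.83 = 2.165
L/L_☉ = 10^(−0.4 × 2.165) = 0.1361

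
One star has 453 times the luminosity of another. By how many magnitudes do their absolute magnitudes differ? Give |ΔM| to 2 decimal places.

Pogson: ΔM = −2.5 log₁₀(ratio) = −2.5 log₁₀(453) = −2.5 × 2.6561 = -6.640

|ΔM| ≈ 6.64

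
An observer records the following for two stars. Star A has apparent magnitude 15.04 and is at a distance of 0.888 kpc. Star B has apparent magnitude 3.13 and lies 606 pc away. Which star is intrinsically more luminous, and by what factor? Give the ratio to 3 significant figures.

Star A: d = 0.888 kpc = 888.0 pc
Star A: M = m − 5 log₁₀ d + 5 = 15.04 − 5·2.9484 + 5 = 5.298
Star B: M = m − 5 log₁₀ d + 5 = 3.13 − 5·2.7825 + 5 = -5.782
ΔM = M_A − M_B = 5.298 − (-5.782) = 11.080; smaller M is more luminous → Star B.
L ratio = 10^(0.4 |ΔM|) = 10^4.432 = 27050

Star B is more luminous, by a factor of 27000.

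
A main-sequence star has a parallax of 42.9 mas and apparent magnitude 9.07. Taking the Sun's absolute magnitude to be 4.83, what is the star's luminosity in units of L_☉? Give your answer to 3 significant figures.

d = 1/p = 1000/42.9 mas = 23.31 pc
M = m − 5 log₁₀ d + 5 = 9.07 − 5·1.3675 + 5 = 7.232
M − M_☉ = 7.232 − 4.83 = 2.402
L/L_☉ = 10^(−0.4 × 2.402) = 0.1094

L/L_☉ ≈ 0.109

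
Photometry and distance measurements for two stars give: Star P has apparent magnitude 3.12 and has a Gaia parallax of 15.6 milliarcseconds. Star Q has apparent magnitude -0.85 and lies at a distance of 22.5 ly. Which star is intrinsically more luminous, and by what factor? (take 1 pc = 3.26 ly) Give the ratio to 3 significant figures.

Star P is more luminous, by a factor of 2.23.

Star P: p = 15.6 mas = 0.0156″ → d = 1/p = 64.10 pc
Star P: M = m − 5 log₁₀ d + 5 = 3.12 − 5·1.8069 + 5 = -0.914
Star Q: d = 22.5 ly / 3.26 = 6.902 pc
Star Q: M = m − 5 log₁₀ d + 5 = -0.85 − 5·0.8390 + 5 = -0.045
ΔM = M_P − M_Q = -0.914 − (-0.045) = -0.870; smaller M is more luminous → Star P.
L ratio = 10^(0.4 |ΔM|) = 10^0.348 = 2.228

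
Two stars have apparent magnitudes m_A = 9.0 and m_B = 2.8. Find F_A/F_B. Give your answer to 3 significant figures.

Magnitude difference = 6.2
Flux ratio = 10^(−0.4 Δm) = 10^(−0.4 × 6.2) = 10^-2.480 = 3.311×10^-3

F_A/F_B ≈ 3.31×10^-3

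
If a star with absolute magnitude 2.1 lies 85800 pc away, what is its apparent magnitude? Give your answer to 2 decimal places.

m ≈ 21.77

m = M + 5 log₁₀ d − 5 = 2.1 + 5·4.9335 − 5 = 21.767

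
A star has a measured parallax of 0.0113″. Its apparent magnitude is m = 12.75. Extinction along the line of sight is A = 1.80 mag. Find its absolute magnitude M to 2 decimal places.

M ≈ 6.22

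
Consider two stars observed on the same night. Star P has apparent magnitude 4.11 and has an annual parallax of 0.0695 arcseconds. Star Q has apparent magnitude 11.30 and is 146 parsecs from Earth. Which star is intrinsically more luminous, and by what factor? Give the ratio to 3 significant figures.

Star P is more luminous, by a factor of 7.30.

Star P: d = 1/p = 1/0.0695″ = 14.39 pc
Star P: M = m − 5 log₁₀ d + 5 = 4.11 − 5·1.1580 + 5 = 3.320
Star Q: M = m − 5 log₁₀ d + 5 = 11.30 − 5·2.1644 + 5 = 5.478
ΔM = M_P − M_Q = 3.320 − (5.478) = -2.158; smaller M is more luminous → Star P.
L ratio = 10^(0.4 |ΔM|) = 10^0.863 = 7.300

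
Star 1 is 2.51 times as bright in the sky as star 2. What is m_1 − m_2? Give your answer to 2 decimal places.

Pogson: Δm = −2.5 log₁₀(ratio) = −2.5 log₁₀(2.51) = −2.5 × 0.3997 = -0.999
Star 1 is brighter, so it has the smaller magnitude: the difference is negative.

m_1 − m_2 ≈ -1.00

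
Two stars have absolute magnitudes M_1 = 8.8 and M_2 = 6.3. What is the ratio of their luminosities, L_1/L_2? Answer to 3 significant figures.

L_1/L_2 ≈ 0.100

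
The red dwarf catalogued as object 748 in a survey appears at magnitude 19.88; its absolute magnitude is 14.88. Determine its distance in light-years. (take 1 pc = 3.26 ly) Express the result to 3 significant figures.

μ = m − M = 5.000
m − M = 5 log₁₀ d − 5
log₁₀ d = (m − M)/5 + 1 = 2.0000
d = 10^2.0000 = 100.0 pc
= 326.0 ly

d ≈ 326 ly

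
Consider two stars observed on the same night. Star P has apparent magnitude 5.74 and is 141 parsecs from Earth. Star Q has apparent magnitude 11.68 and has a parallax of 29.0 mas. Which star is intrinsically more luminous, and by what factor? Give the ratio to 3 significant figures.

Star P is more luminous, by a factor of 3970.

Star P: M = m − 5 log₁₀ d + 5 = 5.74 − 5·2.1492 + 5 = -0.006
Star Q: p = 29.0 mas = 0.0290″ → d = 1/p = 34.48 pc
Star Q: M = m − 5 log₁₀ d + 5 = 11.68 − 5·1.5376 + 5 = 8.992
ΔM = M_P − M_Q = -0.006 − (8.992) = -8.998; smaller M is more luminous → Star P.
L ratio = 10^(0.4 |ΔM|) = 10^3.599 = 3974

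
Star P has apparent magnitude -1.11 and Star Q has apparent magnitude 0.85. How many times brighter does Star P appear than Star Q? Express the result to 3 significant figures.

6.08

Magnitude difference = -1.96
Flux ratio = 10^(−0.4 Δm) = 10^(−0.4 × -1.96) = 10^0.784 = 6.081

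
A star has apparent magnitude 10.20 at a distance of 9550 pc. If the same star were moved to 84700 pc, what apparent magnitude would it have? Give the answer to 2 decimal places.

m ≈ 14.94

Flux ∝ 1/d², so Δm = 5 log₁₀(d₂/d₁) = 5 log₁₀(84700/9550) = 4.739
m₂ = m₁ + Δm = 10.20 + (4.739) = 14.939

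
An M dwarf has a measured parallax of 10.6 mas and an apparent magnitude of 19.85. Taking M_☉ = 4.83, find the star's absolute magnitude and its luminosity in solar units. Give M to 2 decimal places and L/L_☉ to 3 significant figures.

M ≈ 14.98; L/L_☉ ≈ 8.74×10^-5

d = 1/p = 1000/10.6 mas = 94.34 pc
M = m − 5 log₁₀ d + 5 = 19.85 − 5·1.9747 + 5 = 14.977
M − M_☉ = 14.977 − 4.83 = 10.147
L/L_☉ = 10^(−0.4 × 10.147) = 8.738×10^-5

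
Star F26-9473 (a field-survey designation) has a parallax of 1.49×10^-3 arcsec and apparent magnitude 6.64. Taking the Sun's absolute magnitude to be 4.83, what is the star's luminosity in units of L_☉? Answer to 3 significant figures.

L/L_☉ ≈ 850

d = 1/p = 1/1.49×10^-3″ = 671.1 pc
M = m − 5 log₁₀ d + 5 = 6.64 − 5·2.8268 + 5 = -2.494
M − M_☉ = -2.494 − 4.83 = -7.324
L/L_☉ = 10^(−0.4 × -7.324) = 850.4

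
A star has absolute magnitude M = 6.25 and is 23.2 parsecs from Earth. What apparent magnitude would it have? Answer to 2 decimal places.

m ≈ 8.08

m = M + 5 log₁₀ d − 5 = 6.25 + 5·1.3655 − 5 = 8.077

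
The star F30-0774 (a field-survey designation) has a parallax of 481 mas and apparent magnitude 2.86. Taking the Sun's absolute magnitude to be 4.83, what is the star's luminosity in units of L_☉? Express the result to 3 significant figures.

d = 1/p = 1000/481 mas = 2.079 pc
M = m − 5 log₁₀ d + 5 = 2.86 − 5·0.3179 + 5 = 6.271
M − M_☉ = 6.271 − 4.83 = 1.441
L/L_☉ = 10^(−0.4 × 1.441) = 0.2653

L/L_☉ ≈ 0.265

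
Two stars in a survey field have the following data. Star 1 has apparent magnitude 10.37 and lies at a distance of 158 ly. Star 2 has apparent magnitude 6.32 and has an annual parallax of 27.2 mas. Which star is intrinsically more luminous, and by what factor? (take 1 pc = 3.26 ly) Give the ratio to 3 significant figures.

Star 1: d = 158 ly / 3.26 = 48.47 pc
Star 1: M = m − 5 log₁₀ d + 5 = 10.37 − 5·1.6854 + 5 = 6.943
Star 2: p = 27.2 mas = 0.0272″ → d = 1/p = 36.76 pc
Star 2: M = m − 5 log₁₀ d + 5 = 6.32 − 5·1.5654 + 5 = 3.493
ΔM = M_1 − M_2 = 6.943 − (3.493) = 3.450; smaller M is more luminous → Star 2.
L ratio = 10^(0.4 |ΔM|) = 10^1.380 = 23.99

Star 2 is more luminous, by a factor of 24.0.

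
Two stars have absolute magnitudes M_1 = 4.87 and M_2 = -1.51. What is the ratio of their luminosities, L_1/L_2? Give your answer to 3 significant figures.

L_1/L_2 ≈ 2.81×10^-3

ΔM = M_1 − M_2 = 6.38
L_1/L_2 = 10^(−0.4 ΔM) = 10^-2.552 = 2.805×10^-3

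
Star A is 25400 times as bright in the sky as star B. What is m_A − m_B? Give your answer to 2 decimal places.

m_A − m_B ≈ -11.01

Pogson: Δm = −2.5 log₁₀(ratio) = −2.5 log₁₀(25400) = −2.5 × 4.4048 = -11.012
Star A is brighter, so it has the smaller magnitude: the difference is negative.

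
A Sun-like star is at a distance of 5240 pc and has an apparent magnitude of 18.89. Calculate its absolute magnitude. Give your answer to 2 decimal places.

5 log₁₀(d/10 pc) = 5 log₁₀(5240) − 5 = 13.597
M = m − 5 log₁₀(d/10) = 18.89 − 13.597 = 5.293

M ≈ 5.29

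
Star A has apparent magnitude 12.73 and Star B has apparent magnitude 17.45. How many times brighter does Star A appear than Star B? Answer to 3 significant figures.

Magnitude difference = -4.72
Flux ratio = 10^(−0.4 Δm) = 10^(−0.4 × -4.72) = 10^1.888 = 77.27

77.3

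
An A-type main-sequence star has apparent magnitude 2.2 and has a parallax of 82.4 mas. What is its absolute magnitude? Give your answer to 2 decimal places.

M ≈ 1.78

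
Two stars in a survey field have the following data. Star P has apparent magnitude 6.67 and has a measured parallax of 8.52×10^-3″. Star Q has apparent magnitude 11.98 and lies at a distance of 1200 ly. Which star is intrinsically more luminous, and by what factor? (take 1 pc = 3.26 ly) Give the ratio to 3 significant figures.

Star P is more luminous, by a factor of 13.5.

Star P: d = 1/p = 1/8.52×10^-3″ = 117.4 pc
Star P: M = m − 5 log₁₀ d + 5 = 6.67 − 5·2.0696 + 5 = 1.322
Star Q: d = 1200 ly / 3.26 = 368.1 pc
Star Q: M = m − 5 log₁₀ d + 5 = 11.98 − 5·2.5660 + 5 = 4.150
ΔM = M_P − M_Q = 1.322 − (4.150) = -2.828; smaller M is more luminous → Star P.
L ratio = 10^(0.4 |ΔM|) = 10^1.131 = 13.53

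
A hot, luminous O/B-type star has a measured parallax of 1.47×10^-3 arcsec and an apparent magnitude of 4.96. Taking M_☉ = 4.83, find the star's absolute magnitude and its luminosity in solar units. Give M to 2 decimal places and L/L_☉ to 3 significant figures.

M ≈ -4.20; L/L_☉ ≈ 4110

d = 1/p = 1/1.47×10^-3″ = 680.3 pc
M = m − 5 log₁₀ d + 5 = 4.96 − 5·2.8327 + 5 = -4.203
M − M_☉ = -4.203 − 4.83 = -9.033
L/L_☉ = 10^(−0.4 × -9.033) = 4105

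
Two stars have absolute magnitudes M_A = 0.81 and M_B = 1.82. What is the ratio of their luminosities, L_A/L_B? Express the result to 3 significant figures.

L_A/L_B ≈ 2.54

ΔM = M_A − M_B = -1.01
L_A/L_B = 10^(−0.4 ΔM) = 10^0.404 = 2.535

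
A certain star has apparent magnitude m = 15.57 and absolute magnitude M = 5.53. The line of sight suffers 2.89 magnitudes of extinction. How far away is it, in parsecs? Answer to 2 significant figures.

d ≈ 270 pc

m − M = 5 log₁₀(d/10 pc) + A  ⇒  15.57 − (5.53) − 2.89 = 5 log₁₀(d/10)
7.150 = 5 log₁₀(d/10)
log₁₀ d = (m − M − A)/5 + 1 = 2.4300
d = 10^2.4300 = 269.2 pc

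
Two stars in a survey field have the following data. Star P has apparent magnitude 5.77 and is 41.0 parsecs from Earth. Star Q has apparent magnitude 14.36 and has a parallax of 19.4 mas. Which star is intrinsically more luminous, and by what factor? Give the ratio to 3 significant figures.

Star P: M = m − 5 log₁₀ d + 5 = 5.77 − 5·1.6128 + 5 = 2.706
Star Q: p = 19.4 mas = 0.0194″ → d = 1/p = 51.55 pc
Star Q: M = m − 5 log₁₀ d + 5 = 14.36 − 5·1.7122 + 5 = 10.799
ΔM = M_P − M_Q = 2.706 − (10.799) = -8.093; smaller M is more luminous → Star P.
L ratio = 10^(0.4 |ΔM|) = 10^3.237 = 1727

Star P is more luminous, by a factor of 1730.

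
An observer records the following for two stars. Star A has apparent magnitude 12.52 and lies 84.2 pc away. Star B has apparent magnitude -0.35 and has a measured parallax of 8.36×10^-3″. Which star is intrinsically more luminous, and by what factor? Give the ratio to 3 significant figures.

Star B is more luminous, by a factor of 284000.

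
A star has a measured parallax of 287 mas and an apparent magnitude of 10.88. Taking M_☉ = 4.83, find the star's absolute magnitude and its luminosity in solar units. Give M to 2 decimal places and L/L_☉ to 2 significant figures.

M ≈ 13.17; L/L_☉ ≈ 4.6×10^-4

d = 1/p = 1000/287 mas = 3.484 pc
M = m − 5 log₁₀ d + 5 = 10.88 − 5·0.5421 + 5 = 13.169
M − M_☉ = 13.169 − 4.83 = 8.339
L/L_☉ = 10^(−0.4 × 8.339) = 4.616×10^-4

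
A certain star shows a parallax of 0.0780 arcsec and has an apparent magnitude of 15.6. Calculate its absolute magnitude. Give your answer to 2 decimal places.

M ≈ 15.06

d = 1/p = 1/0.0780″ = 12.82 pc
5 log₁₀(d/10 pc) = 5 log₁₀(12.82) − 5 = 0.540
M = m − 5 log₁₀(d/10) = 15.6 − 0.540 = 15.060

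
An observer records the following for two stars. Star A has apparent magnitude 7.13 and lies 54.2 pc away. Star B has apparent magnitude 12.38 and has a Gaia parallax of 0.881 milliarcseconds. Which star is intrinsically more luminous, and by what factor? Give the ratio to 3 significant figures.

Star B is more luminous, by a factor of 3.48.

Star A: M = m − 5 log₁₀ d + 5 = 7.13 − 5·1.7340 + 5 = 3.460
Star B: p = 0.881 mas = 8.81×10^-4″ → d = 1/p = 1135 pc
Star B: M = m − 5 log₁₀ d + 5 = 12.38 − 5·3.0550 + 5 = 2.105
ΔM = M_A − M_B = 3.460 − (2.105) = 1.355; smaller M is more luminous → Star B.
L ratio = 10^(0.4 |ΔM|) = 10^0.542 = 3.484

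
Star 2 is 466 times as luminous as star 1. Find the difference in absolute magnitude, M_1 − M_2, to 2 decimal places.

Pogson: ΔM = −2.5 log₁₀(ratio) = −2.5 log₁₀(466) = −2.5 × 2.6684 = -6.671
Star 2 is brighter so has the smaller magnitude: M_1 − M_2 is positive.

M_1 − M_2 ≈ 6.67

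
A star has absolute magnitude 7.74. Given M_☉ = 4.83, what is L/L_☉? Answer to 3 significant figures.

M − M_☉ = 7.74 − 4.83 = 2.910
L/L_☉ = 10^(−0.4 (M − M_☉)) = 10^-1.164 = 0.06855

L/L_☉ ≈ 0.0685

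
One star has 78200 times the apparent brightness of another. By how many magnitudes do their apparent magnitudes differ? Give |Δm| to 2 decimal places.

|Δm| ≈ 12.23

Pogson: Δm = −2.5 log₁₀(ratio) = −2.5 log₁₀(78200) = −2.5 × 4.8932 = -12.233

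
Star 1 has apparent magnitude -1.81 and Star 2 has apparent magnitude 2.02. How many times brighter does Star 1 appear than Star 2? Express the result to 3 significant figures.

34.0

Δm = -1.81 − (2.02) = -3.83
Flux ratio = 10^(−0.4 Δm) = 10^(−0.4 × -3.83) = 10^1.532 = 34.04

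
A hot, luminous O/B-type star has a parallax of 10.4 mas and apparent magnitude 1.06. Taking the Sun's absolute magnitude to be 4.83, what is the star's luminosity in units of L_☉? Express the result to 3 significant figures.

L/L_☉ ≈ 2980

d = 1/p = 1000/10.4 mas = 96.15 pc
M = m − 5 log₁₀ d + 5 = 1.06 − 5·1.9830 + 5 = -3.855
M − M_☉ = -3.855 − 4.83 = -8.685
L/L_☉ = 10^(−0.4 × -8.685) = 2978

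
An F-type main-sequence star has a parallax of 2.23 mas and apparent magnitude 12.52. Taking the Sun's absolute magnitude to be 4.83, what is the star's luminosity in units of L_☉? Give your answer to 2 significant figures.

d = 1/p = 1000/2.23 mas = 448.4 pc
M = m − 5 log₁₀ d + 5 = 12.52 − 5·2.6517 + 5 = 4.262
M − M_☉ = 4.262 − 4.83 = -0.568
L/L_☉ = 10^(−0.4 × -0.568) = 1.688

L/L_☉ ≈ 1.7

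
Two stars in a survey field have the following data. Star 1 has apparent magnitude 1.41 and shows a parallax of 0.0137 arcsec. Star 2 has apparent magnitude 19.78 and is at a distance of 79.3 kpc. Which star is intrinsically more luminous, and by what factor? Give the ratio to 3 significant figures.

Star 1: d = 1/p = 1/0.0137″ = 72.99 pc
Star 1: M = m − 5 log₁₀ d + 5 = 1.41 − 5·1.8633 + 5 = -2.906
Star 2: d = 79.3 kpc = 79300 pc
Star 2: M = m − 5 log₁₀ d + 5 = 19.78 − 5·4.8993 + 5 = 0.284
ΔM = M_1 − M_2 = -2.906 − (0.284) = -3.190; smaller M is more luminous → Star 1.
L ratio = 10^(0.4 |ΔM|) = 10^1.276 = 18.88

Star 1 is more luminous, by a factor of 18.9.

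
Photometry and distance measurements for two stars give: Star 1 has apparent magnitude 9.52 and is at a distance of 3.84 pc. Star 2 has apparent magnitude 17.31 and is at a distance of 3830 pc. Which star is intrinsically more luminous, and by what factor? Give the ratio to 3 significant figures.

Star 2 is more luminous, by a factor of 762.

Star 1: M = m − 5 log₁₀ d + 5 = 9.52 − 5·0.5843 + 5 = 11.598
Star 2: M = m − 5 log₁₀ d + 5 = 17.31 − 5·3.5832 + 5 = 4.394
ΔM = M_1 − M_2 = 11.598 − (4.394) = 7.204; smaller M is more luminous → Star 2.
L ratio = 10^(0.4 |ΔM|) = 10^2.882 = 761.6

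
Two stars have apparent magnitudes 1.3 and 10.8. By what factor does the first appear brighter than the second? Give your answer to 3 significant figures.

6310

Magnitude difference = -9.5
Flux ratio = 10^(−0.4 Δm) = 10^(−0.4 × -9.5) = 10^3.800 = 6310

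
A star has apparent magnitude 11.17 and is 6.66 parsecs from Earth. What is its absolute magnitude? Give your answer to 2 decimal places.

5 log₁₀(d/10 pc) = 5 log₁₀(6.660) − 5 = -0.883
M = m − 5 log₁₀(d/10) = 11.17 + 0.883 = 12.053

M ≈ 12.05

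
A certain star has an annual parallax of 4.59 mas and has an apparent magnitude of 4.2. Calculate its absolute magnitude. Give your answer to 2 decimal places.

M ≈ -2.49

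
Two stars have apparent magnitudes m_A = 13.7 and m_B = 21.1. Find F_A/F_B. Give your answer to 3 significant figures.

F_A/F_B ≈ 912

Δm = 13.7 − (21.1) = -7.4
Flux ratio = 10^(−0.4 Δm) = 10^(−0.4 × -7.4) = 10^2.960 = 912.0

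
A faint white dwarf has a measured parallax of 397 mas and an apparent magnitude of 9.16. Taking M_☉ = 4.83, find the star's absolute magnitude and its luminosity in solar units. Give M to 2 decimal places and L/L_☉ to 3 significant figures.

M ≈ 12.15; L/L_☉ ≈ 1.18×10^-3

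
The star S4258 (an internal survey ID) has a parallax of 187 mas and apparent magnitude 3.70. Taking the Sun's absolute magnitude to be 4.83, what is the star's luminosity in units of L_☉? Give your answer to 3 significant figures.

L/L_☉ ≈ 0.810

d = 1/p = 1000/187 mas = 5.348 pc
M = m − 5 log₁₀ d + 5 = 3.70 − 5·0.7282 + 5 = 5.059
M − M_☉ = 5.059 − 4.83 = 0.229
L/L_☉ = 10^(−0.4 × 0.229) = 0.8097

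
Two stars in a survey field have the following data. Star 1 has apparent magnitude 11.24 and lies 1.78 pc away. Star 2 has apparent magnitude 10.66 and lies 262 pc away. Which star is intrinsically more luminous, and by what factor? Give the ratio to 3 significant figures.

Star 1: M = m − 5 log₁₀ d + 5 = 11.24 − 5·0.2504 + 5 = 14.988
Star 2: M = m − 5 log₁₀ d + 5 = 10.66 − 5·2.4183 + 5 = 3.568
ΔM = M_1 − M_2 = 14.988 − (3.568) = 11.419; smaller M is more luminous → Star 2.
L ratio = 10^(0.4 |ΔM|) = 10^4.568 = 36960

Star 2 is more luminous, by a factor of 37000.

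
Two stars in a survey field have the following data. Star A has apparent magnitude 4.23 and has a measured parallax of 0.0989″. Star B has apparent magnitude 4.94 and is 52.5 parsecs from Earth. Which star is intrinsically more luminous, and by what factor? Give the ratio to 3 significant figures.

Star A: d = 1/p = 1/0.0989″ = 10.11 pc
Star A: M = m − 5 log₁₀ d + 5 = 4.23 − 5·1.0048 + 5 = 4.206
Star B: M = m − 5 log₁₀ d + 5 = 4.94 − 5·1.7202 + 5 = 1.339
ΔM = M_A − M_B = 4.206 − (1.339) = 2.867; smaller M is more luminous → Star B.
L ratio = 10^(0.4 |ΔM|) = 10^1.147 = 14.02

Star B is more luminous, by a factor of 14.0.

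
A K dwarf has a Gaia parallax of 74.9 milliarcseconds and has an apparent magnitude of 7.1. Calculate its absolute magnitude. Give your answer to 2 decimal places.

M ≈ 6.47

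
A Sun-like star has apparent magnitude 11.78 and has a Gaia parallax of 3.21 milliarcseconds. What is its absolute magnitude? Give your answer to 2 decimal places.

M ≈ 4.31

p = 3.21 mas = 3.21×10^-3″ → d = 1/p = 311.5 pc
5 log₁₀(d/10 pc) = 5 log₁₀(311.5) − 5 = 7.467
M = m − 5 log₁₀(d/10) = 11.78 − 7.467 = 4.313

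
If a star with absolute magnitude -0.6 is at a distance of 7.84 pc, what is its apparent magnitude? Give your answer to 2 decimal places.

m ≈ -1.13

m = M + 5 log₁₀ d − 5 = -0.6 + 5·0.8943 − 5 = -1.128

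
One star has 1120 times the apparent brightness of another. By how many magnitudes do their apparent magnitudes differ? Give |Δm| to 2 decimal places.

|Δm| ≈ 7.62

Pogson: Δm = −2.5 log₁₀(ratio) = −2.5 log₁₀(1120) = −2.5 × 3.0492 = -7.623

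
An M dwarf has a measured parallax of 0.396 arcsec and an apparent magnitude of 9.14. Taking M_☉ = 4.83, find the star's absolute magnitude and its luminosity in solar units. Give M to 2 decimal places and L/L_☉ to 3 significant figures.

M ≈ 12.13; L/L_☉ ≈ 1.20×10^-3

d = 1/p = 1/0.396″ = 2.525 pc
M = m − 5 log₁₀ d + 5 = 9.14 − 5·0.4023 + 5 = 12.128
M − M_☉ = 12.128 − 4.83 = 7.298
L/L_☉ = 10^(−0.4 × 7.298) = 1.204×10^-3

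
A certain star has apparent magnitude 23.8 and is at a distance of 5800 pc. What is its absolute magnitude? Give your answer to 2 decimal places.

M ≈ 9.98

5 log₁₀(d/10 pc) = 5 log₁₀(5800) − 5 = 13.817
M = m − 5 log₁₀(d/10) = 23.8 − 13.817 = 9.983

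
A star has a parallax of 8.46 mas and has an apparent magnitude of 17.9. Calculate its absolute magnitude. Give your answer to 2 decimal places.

p = 8.46 mas = 8.46×10^-3″ → d = 1/p = 118.2 pc
5 log₁₀(d/10 pc) = 5 log₁₀(118.2) − 5 = 5.363
M = m − 5 log₁₀(d/10) = 17.9 − 5.363 = 12.537

M ≈ 12.54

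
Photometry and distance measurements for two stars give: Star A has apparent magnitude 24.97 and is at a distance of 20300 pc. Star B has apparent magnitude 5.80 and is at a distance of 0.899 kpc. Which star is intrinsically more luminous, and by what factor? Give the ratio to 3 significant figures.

Star B is more luminous, by a factor of 91300.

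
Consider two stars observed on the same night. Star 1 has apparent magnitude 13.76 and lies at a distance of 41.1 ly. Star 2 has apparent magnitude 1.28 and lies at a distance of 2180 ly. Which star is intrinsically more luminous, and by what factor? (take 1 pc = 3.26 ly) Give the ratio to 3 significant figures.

Star 2 is more luminous, by a factor of 2.76×10^8.

Star 1: d = 41.1 ly / 3.26 = 12.61 pc
Star 1: M = m − 5 log₁₀ d + 5 = 13.76 − 5·1.1006 + 5 = 13.257
Star 2: d = 2180 ly / 3.26 = 668.7 pc
Star 2: M = m − 5 log₁₀ d + 5 = 1.28 − 5·2.8252 + 5 = -7.846
ΔM = M_1 − M_2 = 13.257 − (-7.846) = 21.103; smaller M is more luminous → Star 2.
L ratio = 10^(0.4 |ΔM|) = 10^8.441 = 2.762×10^8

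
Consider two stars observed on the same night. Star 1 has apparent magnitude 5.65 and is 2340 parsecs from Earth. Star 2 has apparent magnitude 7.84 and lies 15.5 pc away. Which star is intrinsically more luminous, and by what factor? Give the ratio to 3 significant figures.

Star 1 is more luminous, by a factor of 171000.

Star 1: M = m − 5 log₁₀ d + 5 = 5.65 − 5·3.3692 + 5 = -6.196
Star 2: M = m − 5 log₁₀ d + 5 = 7.84 − 5·1.1903 + 5 = 6.888
ΔM = M_1 − M_2 = -6.196 − (6.888) = -13.084; smaller M is more luminous → Star 1.
L ratio = 10^(0.4 |ΔM|) = 10^5.234 = 171300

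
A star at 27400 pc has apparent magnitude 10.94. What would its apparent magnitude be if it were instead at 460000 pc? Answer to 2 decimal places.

m ≈ 17.07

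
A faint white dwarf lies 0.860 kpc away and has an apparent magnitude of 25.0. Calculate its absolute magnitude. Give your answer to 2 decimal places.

M ≈ 15.33

d = 0.860 kpc = 860.0 pc
5 log₁₀(d/10 pc) = 5 log₁₀(860.0) − 5 = 9.672
M = m − 5 log₁₀(d/10) = 25.0 − 9.672 = 15.328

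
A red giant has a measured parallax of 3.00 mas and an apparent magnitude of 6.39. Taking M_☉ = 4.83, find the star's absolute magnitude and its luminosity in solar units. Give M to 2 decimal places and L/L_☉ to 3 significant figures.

M ≈ -1.22; L/L_☉ ≈ 264

d = 1/p = 1000/3.00 mas = 333.3 pc
M = m − 5 log₁₀ d + 5 = 6.39 − 5·2.5229 + 5 = -1.224
M − M_☉ = -1.224 − 4.83 = -6.054
L/L_☉ = 10^(−0.4 × -6.054) = 264.1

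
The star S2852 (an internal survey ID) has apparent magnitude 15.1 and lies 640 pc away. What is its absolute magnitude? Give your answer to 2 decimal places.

M ≈ 6.07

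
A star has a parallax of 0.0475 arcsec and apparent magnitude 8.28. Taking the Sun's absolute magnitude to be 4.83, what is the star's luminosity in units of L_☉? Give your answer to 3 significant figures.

d = 1/p = 1/0.0475″ = 21.05 pc
M = m − 5 log₁₀ d + 5 = 8.28 − 5·1.3233 + 5 = 6.663
M − M_☉ = 6.663 − 4.83 = 1.833
L/L_☉ = 10^(−0.4 × 1.833) = 0.1848

L/L_☉ ≈ 0.185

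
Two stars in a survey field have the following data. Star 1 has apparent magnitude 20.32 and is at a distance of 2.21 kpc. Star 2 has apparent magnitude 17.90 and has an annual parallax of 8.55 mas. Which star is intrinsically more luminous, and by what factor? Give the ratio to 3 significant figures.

Star 1 is more luminous, by a factor of 38.4.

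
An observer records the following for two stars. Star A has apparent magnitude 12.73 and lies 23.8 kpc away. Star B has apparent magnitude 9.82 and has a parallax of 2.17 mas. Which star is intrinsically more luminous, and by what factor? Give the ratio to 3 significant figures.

Star A is more luminous, by a factor of 183.

Star A: d = 23.8 kpc = 23800 pc
Star A: M = m − 5 log₁₀ d + 5 = 12.73 − 5·4.3766 + 5 = -4.153
Star B: p = 2.17 mas = 2.17×10^-3″ → d = 1/p = 460.8 pc
Star B: M = m − 5 log₁₀ d + 5 = 9.82 − 5·2.6635 + 5 = 1.502
ΔM = M_A − M_B = -4.153 − (1.502) = -5.655; smaller M is more luminous → Star A.
L ratio = 10^(0.4 |ΔM|) = 10^2.262 = 182.8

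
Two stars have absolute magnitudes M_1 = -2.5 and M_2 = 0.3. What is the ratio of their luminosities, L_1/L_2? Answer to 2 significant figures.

L_1/L_2 ≈ 13

ΔM = M_1 − M_2 = -2.8
L_1/L_2 = 10^(−0.4 ΔM) = 10^1.120 = 13.18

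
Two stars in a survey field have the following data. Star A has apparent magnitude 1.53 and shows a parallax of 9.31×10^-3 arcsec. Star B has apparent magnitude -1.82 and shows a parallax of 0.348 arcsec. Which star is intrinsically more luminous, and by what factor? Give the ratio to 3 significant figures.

Star A is more luminous, by a factor of 63.9.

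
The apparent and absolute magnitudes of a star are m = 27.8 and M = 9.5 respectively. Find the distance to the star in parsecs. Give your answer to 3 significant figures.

d ≈ 45700 pc

Distance modulus: m − M = 27.8 − (9.5) = 18.300
m − M = 5 log₁₀ d − 5
log₁₀ d = (m − M)/5 + 1 = 4.6600
d = 10^4.6600 = 45710 pc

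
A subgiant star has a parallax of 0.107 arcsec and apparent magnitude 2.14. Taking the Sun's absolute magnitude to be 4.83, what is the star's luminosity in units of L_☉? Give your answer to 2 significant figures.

L/L_☉ ≈ 10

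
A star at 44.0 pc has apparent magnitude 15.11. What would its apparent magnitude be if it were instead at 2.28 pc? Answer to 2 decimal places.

m ≈ 8.68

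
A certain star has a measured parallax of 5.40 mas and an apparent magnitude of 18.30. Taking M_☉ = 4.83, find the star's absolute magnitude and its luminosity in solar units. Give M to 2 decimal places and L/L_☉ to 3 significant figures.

M ≈ 11.96; L/L_☉ ≈ 1.40×10^-3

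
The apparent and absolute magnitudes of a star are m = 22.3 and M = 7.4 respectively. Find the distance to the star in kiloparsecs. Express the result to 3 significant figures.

μ = m − M = 14.900
m − M = 5 log₁₀ d − 5
log₁₀ d = (m − M)/5 + 1 = 3.9800
d = 10^3.9800 = 9550 pc
= 9.550 kpc

d ≈ 9.55 kpc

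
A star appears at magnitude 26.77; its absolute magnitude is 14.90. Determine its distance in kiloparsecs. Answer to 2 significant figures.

Distance modulus: m − M = 26.77 − (14.90) = 11.870
m − M = 5 log₁₀ d − 5
log₁₀ d = (m − M)/5 + 1 = 3.3740
d = 10^3.3740 = 2366 pc
= 2.366 kpc

d ≈ 2.4 kpc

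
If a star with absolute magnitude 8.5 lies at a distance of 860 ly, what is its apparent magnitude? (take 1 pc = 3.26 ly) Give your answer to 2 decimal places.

d = 860 ly / 3.26 = 263.8 pc
m = M + 5 log₁₀ d − 5 = 8.5 + 5·2.4213 − 5 = 15.606

m ≈ 15.61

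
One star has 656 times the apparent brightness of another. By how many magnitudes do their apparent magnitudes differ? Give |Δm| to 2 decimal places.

|Δm| ≈ 7.04

Pogson: Δm = −2.5 log₁₀(ratio) = −2.5 log₁₀(656) = −2.5 × 2.8169 = -7.042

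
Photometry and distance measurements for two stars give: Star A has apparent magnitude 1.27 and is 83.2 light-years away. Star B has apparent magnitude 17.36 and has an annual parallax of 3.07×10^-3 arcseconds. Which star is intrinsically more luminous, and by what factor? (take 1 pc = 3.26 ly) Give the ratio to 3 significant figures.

Star A is more luminous, by a factor of 16800.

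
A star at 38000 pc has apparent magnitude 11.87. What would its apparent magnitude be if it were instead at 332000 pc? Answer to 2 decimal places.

m ≈ 16.58

Flux ∝ 1/d², so Δm = 5 log₁₀(d₂/d₁) = 5 log₁₀(332000/38000) = 4.707
m₂ = m₁ + Δm = 11.87 + (4.707) = 16.577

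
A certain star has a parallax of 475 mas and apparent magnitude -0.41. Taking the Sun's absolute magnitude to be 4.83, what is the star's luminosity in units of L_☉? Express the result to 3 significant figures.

d = 1/p = 1000/475 mas = 2.105 pc
M = m − 5 log₁₀ d + 5 = -0.41 − 5·0.3233 + 5 = 2.973
M − M_☉ = 2.973 − 4.83 = -1.857
L/L_☉ = 10^(−0.4 × -1.857) = 5.529

L/L_☉ ≈ 5.53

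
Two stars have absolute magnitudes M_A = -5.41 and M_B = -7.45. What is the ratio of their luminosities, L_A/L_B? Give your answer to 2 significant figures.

ΔM = M_A − M_B = 2.04
L_A/L_B = 10^(−0.4 ΔM) = 10^-0.816 = 0.1528

L_A/L_B ≈ 0.15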